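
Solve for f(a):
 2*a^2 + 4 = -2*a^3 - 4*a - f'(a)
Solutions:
 f(a) = C1 - a^4/2 - 2*a^3/3 - 2*a^2 - 4*a


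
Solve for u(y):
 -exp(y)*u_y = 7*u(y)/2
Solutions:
 u(y) = C1*exp(7*exp(-y)/2)


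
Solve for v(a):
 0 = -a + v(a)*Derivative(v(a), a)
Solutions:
 v(a) = -sqrt(C1 + a^2)
 v(a) = sqrt(C1 + a^2)


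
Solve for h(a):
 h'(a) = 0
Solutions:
 h(a) = C1


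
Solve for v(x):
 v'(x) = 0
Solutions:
 v(x) = C1


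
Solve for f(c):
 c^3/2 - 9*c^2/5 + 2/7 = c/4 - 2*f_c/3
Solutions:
 f(c) = C1 - 3*c^4/16 + 9*c^3/10 + 3*c^2/16 - 3*c/7


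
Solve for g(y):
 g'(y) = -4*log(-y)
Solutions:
 g(y) = C1 - 4*y*log(-y) + 4*y


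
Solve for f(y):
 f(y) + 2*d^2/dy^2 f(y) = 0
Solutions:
 f(y) = C1*sin(sqrt(2)*y/2) + C2*cos(sqrt(2)*y/2)


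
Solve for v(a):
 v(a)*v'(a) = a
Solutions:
 v(a) = -sqrt(C1 + a^2)
 v(a) = sqrt(C1 + a^2)


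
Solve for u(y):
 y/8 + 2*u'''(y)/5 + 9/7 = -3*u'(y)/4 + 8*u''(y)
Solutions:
 u(y) = C1 + C2*exp(y*(10 - sqrt(1570)/4)) + C3*exp(y*(sqrt(1570)/4 + 10)) - y^2/12 - 220*y/63


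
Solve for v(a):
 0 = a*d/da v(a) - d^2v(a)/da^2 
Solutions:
 v(a) = C1 + C2*erfi(sqrt(2)*a/2)


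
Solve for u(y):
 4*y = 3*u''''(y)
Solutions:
 u(y) = C1 + C2*y + C3*y^2 + C4*y^3 + y^5/90


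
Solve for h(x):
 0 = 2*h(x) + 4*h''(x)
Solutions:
 h(x) = C1*sin(sqrt(2)*x/2) + C2*cos(sqrt(2)*x/2)


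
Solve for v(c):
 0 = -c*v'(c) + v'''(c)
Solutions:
 v(c) = C1 + Integral(C2*airyai(c) + C3*airybi(c), c)


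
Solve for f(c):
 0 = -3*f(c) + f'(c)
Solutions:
 f(c) = C1*exp(3*c)


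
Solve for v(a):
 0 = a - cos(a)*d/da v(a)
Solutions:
 v(a) = C1 + Integral(a/cos(a), a)


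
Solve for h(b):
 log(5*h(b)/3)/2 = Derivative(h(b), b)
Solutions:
 2*Integral(1/(-log(_y) - log(5) + log(3)), (_y, h(b))) = C1 - b


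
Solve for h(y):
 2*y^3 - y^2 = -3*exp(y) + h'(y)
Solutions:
 h(y) = C1 + y^4/2 - y^3/3 + 3*exp(y)


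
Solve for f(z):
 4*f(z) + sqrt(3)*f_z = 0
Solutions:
 f(z) = C1*exp(-4*sqrt(3)*z/3)


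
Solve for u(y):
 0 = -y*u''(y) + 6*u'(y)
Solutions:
 u(y) = C1 + C2*y^7


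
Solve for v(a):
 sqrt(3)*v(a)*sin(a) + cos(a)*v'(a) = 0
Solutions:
 v(a) = C1*cos(a)^(sqrt(3))


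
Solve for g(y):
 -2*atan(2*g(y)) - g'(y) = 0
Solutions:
 Integral(1/atan(2*_y), (_y, g(y))) = C1 - 2*y


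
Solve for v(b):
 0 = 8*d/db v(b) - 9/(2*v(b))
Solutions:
 v(b) = -sqrt(C1 + 18*b)/4
 v(b) = sqrt(C1 + 18*b)/4


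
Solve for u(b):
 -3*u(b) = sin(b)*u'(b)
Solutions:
 u(b) = C1*(cos(b) + 1)^(3/2)/(cos(b) - 1)^(3/2)


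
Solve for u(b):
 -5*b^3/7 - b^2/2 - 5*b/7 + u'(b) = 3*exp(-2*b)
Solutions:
 u(b) = C1 + 5*b^4/28 + b^3/6 + 5*b^2/14 - 3*exp(-2*b)/2


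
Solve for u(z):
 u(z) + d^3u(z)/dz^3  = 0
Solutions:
 u(z) = C3*exp(-z) + (C1*sin(sqrt(3)*z/2) + C2*cos(sqrt(3)*z/2))*exp(z/2)


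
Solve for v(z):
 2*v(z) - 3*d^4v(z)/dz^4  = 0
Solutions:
 v(z) = C1*exp(-2^(1/4)*3^(3/4)*z/3) + C2*exp(2^(1/4)*3^(3/4)*z/3) + C3*sin(2^(1/4)*3^(3/4)*z/3) + C4*cos(2^(1/4)*3^(3/4)*z/3)


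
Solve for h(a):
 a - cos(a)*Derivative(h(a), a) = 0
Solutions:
 h(a) = C1 + Integral(a/cos(a), a)


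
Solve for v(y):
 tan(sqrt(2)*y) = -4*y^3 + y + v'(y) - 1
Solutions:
 v(y) = C1 + y^4 - y^2/2 + y - sqrt(2)*log(cos(sqrt(2)*y))/2


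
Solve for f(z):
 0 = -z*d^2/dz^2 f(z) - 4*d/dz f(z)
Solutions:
 f(z) = C1 + C2/z^3


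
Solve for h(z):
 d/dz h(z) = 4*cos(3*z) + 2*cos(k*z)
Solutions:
 h(z) = C1 + 4*sin(3*z)/3 + 2*sin(k*z)/k


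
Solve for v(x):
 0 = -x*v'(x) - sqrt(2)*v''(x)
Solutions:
 v(x) = C1 + C2*erf(2^(1/4)*x/2)


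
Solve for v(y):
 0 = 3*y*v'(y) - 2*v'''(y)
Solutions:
 v(y) = C1 + Integral(C2*airyai(2^(2/3)*3^(1/3)*y/2) + C3*airybi(2^(2/3)*3^(1/3)*y/2), y)


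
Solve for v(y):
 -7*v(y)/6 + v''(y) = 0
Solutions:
 v(y) = C1*exp(-sqrt(42)*y/6) + C2*exp(sqrt(42)*y/6)


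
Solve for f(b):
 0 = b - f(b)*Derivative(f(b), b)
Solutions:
 f(b) = -sqrt(C1 + b^2)
 f(b) = sqrt(C1 + b^2)


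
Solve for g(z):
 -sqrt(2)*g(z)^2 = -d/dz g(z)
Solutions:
 g(z) = -1/(C1 + sqrt(2)*z)


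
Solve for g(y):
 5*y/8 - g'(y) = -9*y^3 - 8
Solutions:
 g(y) = C1 + 9*y^4/4 + 5*y^2/16 + 8*y


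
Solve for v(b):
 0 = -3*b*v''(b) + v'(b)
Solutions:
 v(b) = C1 + C2*b^(4/3)


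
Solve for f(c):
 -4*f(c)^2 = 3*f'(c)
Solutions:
 f(c) = 3/(C1 + 4*c)


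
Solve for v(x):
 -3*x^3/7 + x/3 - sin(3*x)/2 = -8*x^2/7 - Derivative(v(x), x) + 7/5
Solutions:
 v(x) = C1 + 3*x^4/28 - 8*x^3/21 - x^2/6 + 7*x/5 - cos(3*x)/6


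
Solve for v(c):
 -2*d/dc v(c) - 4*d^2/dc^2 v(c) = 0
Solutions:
 v(c) = C1 + C2*exp(-c/2)


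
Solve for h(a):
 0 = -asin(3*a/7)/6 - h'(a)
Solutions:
 h(a) = C1 - a*asin(3*a/7)/6 - sqrt(49 - 9*a^2)/18


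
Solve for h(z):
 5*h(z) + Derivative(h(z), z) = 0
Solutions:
 h(z) = C1*exp(-5*z)


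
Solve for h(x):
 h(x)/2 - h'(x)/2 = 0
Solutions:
 h(x) = C1*exp(x)


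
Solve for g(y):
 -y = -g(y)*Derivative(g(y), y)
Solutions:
 g(y) = -sqrt(C1 + y^2)
 g(y) = sqrt(C1 + y^2)


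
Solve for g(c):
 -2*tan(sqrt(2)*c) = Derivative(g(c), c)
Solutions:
 g(c) = C1 + sqrt(2)*log(cos(sqrt(2)*c))


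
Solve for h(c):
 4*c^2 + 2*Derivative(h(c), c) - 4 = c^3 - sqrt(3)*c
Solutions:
 h(c) = C1 + c^4/8 - 2*c^3/3 - sqrt(3)*c^2/4 + 2*c


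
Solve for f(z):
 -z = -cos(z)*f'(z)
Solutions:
 f(z) = C1 + Integral(z/cos(z), z)


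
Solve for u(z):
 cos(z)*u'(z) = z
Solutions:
 u(z) = C1 + Integral(z/cos(z), z)


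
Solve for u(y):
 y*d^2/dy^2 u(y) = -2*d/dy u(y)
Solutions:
 u(y) = C1 + C2/y


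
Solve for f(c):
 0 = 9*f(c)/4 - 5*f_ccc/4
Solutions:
 f(c) = C3*exp(15^(2/3)*c/5) + (C1*sin(3*3^(1/6)*5^(2/3)*c/10) + C2*cos(3*3^(1/6)*5^(2/3)*c/10))*exp(-15^(2/3)*c/10)


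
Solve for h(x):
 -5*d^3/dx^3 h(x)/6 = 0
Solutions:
 h(x) = C1 + C2*x + C3*x^2


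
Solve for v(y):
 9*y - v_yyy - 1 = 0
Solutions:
 v(y) = C1 + C2*y + C3*y^2 + 3*y^4/8 - y^3/6


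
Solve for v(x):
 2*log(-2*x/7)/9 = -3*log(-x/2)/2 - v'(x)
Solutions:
 v(x) = C1 - 31*x*log(-x)/18 + x*(4*log(7) + 23*log(2) + 31)/18


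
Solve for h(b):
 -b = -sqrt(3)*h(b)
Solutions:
 h(b) = sqrt(3)*b/3


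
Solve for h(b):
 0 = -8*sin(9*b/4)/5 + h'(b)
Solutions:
 h(b) = C1 - 32*cos(9*b/4)/45


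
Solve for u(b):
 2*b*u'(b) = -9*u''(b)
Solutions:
 u(b) = C1 + C2*erf(b/3)


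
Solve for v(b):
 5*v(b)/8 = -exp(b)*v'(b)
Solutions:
 v(b) = C1*exp(5*exp(-b)/8)


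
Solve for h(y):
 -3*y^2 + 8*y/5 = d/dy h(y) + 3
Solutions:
 h(y) = C1 - y^3 + 4*y^2/5 - 3*y


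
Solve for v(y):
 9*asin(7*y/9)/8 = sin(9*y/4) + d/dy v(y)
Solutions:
 v(y) = C1 + 9*y*asin(7*y/9)/8 + 9*sqrt(81 - 49*y^2)/56 + 4*cos(9*y/4)/9


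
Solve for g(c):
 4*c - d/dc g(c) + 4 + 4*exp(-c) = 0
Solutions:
 g(c) = C1 + 2*c^2 + 4*c - 4*exp(-c)


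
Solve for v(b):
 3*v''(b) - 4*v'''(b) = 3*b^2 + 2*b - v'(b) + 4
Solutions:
 v(b) = C1 + C2*exp(-b/4) + C3*exp(b) + b^3 - 8*b^2 + 76*b


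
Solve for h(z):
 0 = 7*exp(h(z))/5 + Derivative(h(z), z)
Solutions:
 h(z) = log(1/(C1 + 7*z)) + log(5)


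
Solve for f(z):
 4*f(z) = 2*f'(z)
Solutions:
 f(z) = C1*exp(2*z)


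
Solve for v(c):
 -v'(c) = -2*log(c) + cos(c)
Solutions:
 v(c) = C1 + 2*c*log(c) - 2*c - sin(c)


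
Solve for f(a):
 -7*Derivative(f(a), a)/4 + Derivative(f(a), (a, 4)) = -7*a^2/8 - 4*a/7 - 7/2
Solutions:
 f(a) = C1 + C4*exp(14^(1/3)*a/2) + a^3/6 + 8*a^2/49 + 2*a + (C2*sin(14^(1/3)*sqrt(3)*a/4) + C3*cos(14^(1/3)*sqrt(3)*a/4))*exp(-14^(1/3)*a/4)


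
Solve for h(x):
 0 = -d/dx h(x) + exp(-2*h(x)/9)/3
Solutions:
 h(x) = 9*log(-sqrt(C1 + x)) - 18*log(3) + 9*log(6)/2
 h(x) = 9*log(C1 + x)/2 - 18*log(3) + 9*log(6)/2


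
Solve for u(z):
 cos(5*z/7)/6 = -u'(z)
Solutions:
 u(z) = C1 - 7*sin(5*z/7)/30


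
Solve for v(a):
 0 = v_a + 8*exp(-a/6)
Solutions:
 v(a) = C1 + 48*exp(-a/6)


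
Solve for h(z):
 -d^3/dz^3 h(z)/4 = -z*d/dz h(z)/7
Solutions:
 h(z) = C1 + Integral(C2*airyai(14^(2/3)*z/7) + C3*airybi(14^(2/3)*z/7), z)


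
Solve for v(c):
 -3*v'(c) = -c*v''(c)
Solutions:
 v(c) = C1 + C2*c^4


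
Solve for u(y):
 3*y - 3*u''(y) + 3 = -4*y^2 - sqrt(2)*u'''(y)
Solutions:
 u(y) = C1 + C2*y + C3*exp(3*sqrt(2)*y/2) + y^4/9 + y^3*(9 + 8*sqrt(2))/54 + y^2*(9*sqrt(2) + 43)/54


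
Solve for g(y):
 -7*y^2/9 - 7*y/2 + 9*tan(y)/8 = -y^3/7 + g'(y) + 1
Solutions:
 g(y) = C1 + y^4/28 - 7*y^3/27 - 7*y^2/4 - y - 9*log(cos(y))/8


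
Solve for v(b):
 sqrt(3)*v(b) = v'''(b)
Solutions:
 v(b) = C3*exp(3^(1/6)*b) + (C1*sin(3^(2/3)*b/2) + C2*cos(3^(2/3)*b/2))*exp(-3^(1/6)*b/2)


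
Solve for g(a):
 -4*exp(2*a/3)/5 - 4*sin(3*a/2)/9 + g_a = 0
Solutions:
 g(a) = C1 + 6*exp(2*a/3)/5 - 8*cos(3*a/2)/27


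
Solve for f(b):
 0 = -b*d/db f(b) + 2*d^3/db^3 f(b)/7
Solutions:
 f(b) = C1 + Integral(C2*airyai(2^(2/3)*7^(1/3)*b/2) + C3*airybi(2^(2/3)*7^(1/3)*b/2), b)


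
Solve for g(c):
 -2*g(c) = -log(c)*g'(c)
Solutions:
 g(c) = C1*exp(2*li(c))


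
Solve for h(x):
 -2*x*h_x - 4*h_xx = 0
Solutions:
 h(x) = C1 + C2*erf(x/2)


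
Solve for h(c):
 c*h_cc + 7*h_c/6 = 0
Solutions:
 h(c) = C1 + C2/c^(1/6)


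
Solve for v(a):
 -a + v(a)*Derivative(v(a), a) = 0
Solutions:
 v(a) = -sqrt(C1 + a^2)
 v(a) = sqrt(C1 + a^2)


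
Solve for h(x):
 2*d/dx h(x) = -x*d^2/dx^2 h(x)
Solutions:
 h(x) = C1 + C2/x


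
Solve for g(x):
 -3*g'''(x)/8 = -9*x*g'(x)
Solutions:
 g(x) = C1 + Integral(C2*airyai(2*3^(1/3)*x) + C3*airybi(2*3^(1/3)*x), x)


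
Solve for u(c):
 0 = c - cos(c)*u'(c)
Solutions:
 u(c) = C1 + Integral(c/cos(c), c)


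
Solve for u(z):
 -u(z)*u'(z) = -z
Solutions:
 u(z) = -sqrt(C1 + z^2)
 u(z) = sqrt(C1 + z^2)


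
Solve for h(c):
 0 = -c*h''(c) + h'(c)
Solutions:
 h(c) = C1 + C2*c^2


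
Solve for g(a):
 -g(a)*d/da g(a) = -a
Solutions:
 g(a) = -sqrt(C1 + a^2)
 g(a) = sqrt(C1 + a^2)


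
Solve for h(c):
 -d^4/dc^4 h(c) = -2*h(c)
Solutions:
 h(c) = C1*exp(-2^(1/4)*c) + C2*exp(2^(1/4)*c) + C3*sin(2^(1/4)*c) + C4*cos(2^(1/4)*c)


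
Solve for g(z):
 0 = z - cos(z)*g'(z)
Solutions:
 g(z) = C1 + Integral(z/cos(z), z)


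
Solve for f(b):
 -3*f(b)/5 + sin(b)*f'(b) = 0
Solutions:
 f(b) = C1*(cos(b) - 1)^(3/10)/(cos(b) + 1)^(3/10)


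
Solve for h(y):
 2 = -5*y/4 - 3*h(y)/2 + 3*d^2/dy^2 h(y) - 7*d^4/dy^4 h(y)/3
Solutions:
 h(y) = -5*y/6 + (C1*sin(14^(3/4)*sqrt(3)*y*sin(atan(sqrt(5)/3)/2)/14) + C2*cos(14^(3/4)*sqrt(3)*y*sin(atan(sqrt(5)/3)/2)/14))*exp(-14^(3/4)*sqrt(3)*y*cos(atan(sqrt(5)/3)/2)/14) + (C3*sin(14^(3/4)*sqrt(3)*y*sin(atan(sqrt(5)/3)/2)/14) + C4*cos(14^(3/4)*sqrt(3)*y*sin(atan(sqrt(5)/3)/2)/14))*exp(14^(3/4)*sqrt(3)*y*cos(atan(sqrt(5)/3)/2)/14) - 4/3


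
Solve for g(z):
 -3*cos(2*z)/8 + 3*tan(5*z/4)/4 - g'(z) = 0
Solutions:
 g(z) = C1 - 3*log(cos(5*z/4))/5 - 3*sin(2*z)/16


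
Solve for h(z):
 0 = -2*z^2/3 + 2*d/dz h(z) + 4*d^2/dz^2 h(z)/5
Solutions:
 h(z) = C1 + C2*exp(-5*z/2) + z^3/9 - 2*z^2/15 + 8*z/75


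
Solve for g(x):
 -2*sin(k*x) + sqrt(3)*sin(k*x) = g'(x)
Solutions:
 g(x) = C1 - sqrt(3)*cos(k*x)/k + 2*cos(k*x)/k


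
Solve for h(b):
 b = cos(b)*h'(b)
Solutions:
 h(b) = C1 + Integral(b/cos(b), b)


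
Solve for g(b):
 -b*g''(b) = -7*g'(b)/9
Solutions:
 g(b) = C1 + C2*b^(16/9)


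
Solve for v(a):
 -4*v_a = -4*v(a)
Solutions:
 v(a) = C1*exp(a)


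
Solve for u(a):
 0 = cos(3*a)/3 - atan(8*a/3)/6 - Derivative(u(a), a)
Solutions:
 u(a) = C1 - a*atan(8*a/3)/6 + log(64*a^2 + 9)/32 + sin(3*a)/9


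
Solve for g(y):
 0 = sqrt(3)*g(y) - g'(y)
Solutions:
 g(y) = C1*exp(sqrt(3)*y)


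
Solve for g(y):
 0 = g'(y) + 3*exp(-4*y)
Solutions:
 g(y) = C1 + 3*exp(-4*y)/4


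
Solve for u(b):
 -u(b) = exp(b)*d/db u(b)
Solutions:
 u(b) = C1*exp(exp(-b))


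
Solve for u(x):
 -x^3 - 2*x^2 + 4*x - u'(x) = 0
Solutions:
 u(x) = C1 - x^4/4 - 2*x^3/3 + 2*x^2


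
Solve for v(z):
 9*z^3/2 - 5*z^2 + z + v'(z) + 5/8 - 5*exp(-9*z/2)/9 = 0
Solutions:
 v(z) = C1 - 9*z^4/8 + 5*z^3/3 - z^2/2 - 5*z/8 - 10*exp(-9*z/2)/81


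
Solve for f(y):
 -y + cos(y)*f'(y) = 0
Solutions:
 f(y) = C1 + Integral(y/cos(y), y)


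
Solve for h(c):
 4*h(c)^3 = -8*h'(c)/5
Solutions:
 h(c) = -sqrt(-1/(C1 - 5*c))
 h(c) = sqrt(-1/(C1 - 5*c))


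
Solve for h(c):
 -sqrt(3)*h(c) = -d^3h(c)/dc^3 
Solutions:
 h(c) = C3*exp(3^(1/6)*c) + (C1*sin(3^(2/3)*c/2) + C2*cos(3^(2/3)*c/2))*exp(-3^(1/6)*c/2)


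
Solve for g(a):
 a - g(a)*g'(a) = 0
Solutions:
 g(a) = -sqrt(C1 + a^2)
 g(a) = sqrt(C1 + a^2)


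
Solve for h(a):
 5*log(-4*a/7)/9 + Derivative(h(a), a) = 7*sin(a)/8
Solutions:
 h(a) = C1 - 5*a*log(-a)/9 - 10*a*log(2)/9 + 5*a/9 + 5*a*log(7)/9 - 7*cos(a)/8


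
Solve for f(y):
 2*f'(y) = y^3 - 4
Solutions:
 f(y) = C1 + y^4/8 - 2*y


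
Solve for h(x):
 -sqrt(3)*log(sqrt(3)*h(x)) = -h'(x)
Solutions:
 -2*sqrt(3)*Integral(1/(2*log(_y) + log(3)), (_y, h(x)))/3 = C1 - x


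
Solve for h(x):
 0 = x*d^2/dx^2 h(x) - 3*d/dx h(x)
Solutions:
 h(x) = C1 + C2*x^4


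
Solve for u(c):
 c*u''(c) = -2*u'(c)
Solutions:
 u(c) = C1 + C2/c


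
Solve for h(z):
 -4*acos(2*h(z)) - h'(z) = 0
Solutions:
 Integral(1/acos(2*_y), (_y, h(z))) = C1 - 4*z


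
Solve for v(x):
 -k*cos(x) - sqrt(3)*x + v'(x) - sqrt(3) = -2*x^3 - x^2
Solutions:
 v(x) = C1 + k*sin(x) - x^4/2 - x^3/3 + sqrt(3)*x^2/2 + sqrt(3)*x


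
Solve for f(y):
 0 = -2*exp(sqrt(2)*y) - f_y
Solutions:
 f(y) = C1 - sqrt(2)*exp(sqrt(2)*y)


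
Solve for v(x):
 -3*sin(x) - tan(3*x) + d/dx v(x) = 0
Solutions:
 v(x) = C1 - log(cos(3*x))/3 - 3*cos(x)


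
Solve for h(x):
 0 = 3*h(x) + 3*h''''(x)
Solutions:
 h(x) = (C1*sin(sqrt(2)*x/2) + C2*cos(sqrt(2)*x/2))*exp(-sqrt(2)*x/2) + (C3*sin(sqrt(2)*x/2) + C4*cos(sqrt(2)*x/2))*exp(sqrt(2)*x/2)


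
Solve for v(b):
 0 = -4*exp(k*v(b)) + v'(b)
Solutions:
 v(b) = Piecewise((log(-1/(C1*k + 4*b*k))/k, Ne(k, 0)), (nan, True))
 v(b) = Piecewise((C1 + 4*b, Eq(k, 0)), (nan, True))


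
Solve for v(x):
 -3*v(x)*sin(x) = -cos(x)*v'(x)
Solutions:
 v(x) = C1/cos(x)^3


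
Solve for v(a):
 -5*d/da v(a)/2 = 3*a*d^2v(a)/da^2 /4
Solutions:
 v(a) = C1 + C2/a^(7/3)


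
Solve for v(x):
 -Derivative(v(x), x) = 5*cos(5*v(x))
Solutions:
 v(x) = -asin((C1 + exp(50*x))/(C1 - exp(50*x)))/5 + pi/5
 v(x) = asin((C1 + exp(50*x))/(C1 - exp(50*x)))/5


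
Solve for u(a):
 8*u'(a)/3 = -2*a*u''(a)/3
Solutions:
 u(a) = C1 + C2/a^3


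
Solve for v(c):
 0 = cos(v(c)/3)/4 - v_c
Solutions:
 -c/4 - 3*log(sin(v(c)/3) - 1)/2 + 3*log(sin(v(c)/3) + 1)/2 = C1


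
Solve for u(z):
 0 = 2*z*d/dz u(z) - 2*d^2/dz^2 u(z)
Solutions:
 u(z) = C1 + C2*erfi(sqrt(2)*z/2)


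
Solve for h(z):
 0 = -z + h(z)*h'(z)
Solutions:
 h(z) = -sqrt(C1 + z^2)
 h(z) = sqrt(C1 + z^2)


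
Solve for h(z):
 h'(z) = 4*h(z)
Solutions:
 h(z) = C1*exp(4*z)


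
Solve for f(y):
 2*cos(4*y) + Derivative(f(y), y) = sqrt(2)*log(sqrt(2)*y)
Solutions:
 f(y) = C1 + sqrt(2)*y*(log(y) - 1) + sqrt(2)*y*log(2)/2 - sin(4*y)/2


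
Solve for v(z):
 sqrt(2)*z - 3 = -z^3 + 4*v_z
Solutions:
 v(z) = C1 + z^4/16 + sqrt(2)*z^2/8 - 3*z/4


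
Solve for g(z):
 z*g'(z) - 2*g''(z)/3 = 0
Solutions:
 g(z) = C1 + C2*erfi(sqrt(3)*z/2)


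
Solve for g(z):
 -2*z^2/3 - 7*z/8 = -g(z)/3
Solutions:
 g(z) = z*(16*z + 21)/8


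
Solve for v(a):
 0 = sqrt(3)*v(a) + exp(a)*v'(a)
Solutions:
 v(a) = C1*exp(sqrt(3)*exp(-a))


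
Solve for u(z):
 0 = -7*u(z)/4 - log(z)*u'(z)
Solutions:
 u(z) = C1*exp(-7*li(z)/4)


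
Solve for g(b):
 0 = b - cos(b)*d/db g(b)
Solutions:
 g(b) = C1 + Integral(b/cos(b), b)


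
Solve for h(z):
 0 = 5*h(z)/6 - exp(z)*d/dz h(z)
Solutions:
 h(z) = C1*exp(-5*exp(-z)/6)


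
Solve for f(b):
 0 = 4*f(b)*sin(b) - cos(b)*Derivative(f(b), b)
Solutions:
 f(b) = C1/cos(b)^4


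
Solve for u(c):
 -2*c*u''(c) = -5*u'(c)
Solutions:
 u(c) = C1 + C2*c^(7/2)


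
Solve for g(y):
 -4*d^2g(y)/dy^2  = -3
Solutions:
 g(y) = C1 + C2*y + 3*y^2/8


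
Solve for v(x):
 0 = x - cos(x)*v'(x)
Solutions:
 v(x) = C1 + Integral(x/cos(x), x)


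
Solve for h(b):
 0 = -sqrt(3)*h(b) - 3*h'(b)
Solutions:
 h(b) = C1*exp(-sqrt(3)*b/3)


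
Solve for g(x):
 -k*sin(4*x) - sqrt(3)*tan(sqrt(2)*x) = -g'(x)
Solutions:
 g(x) = C1 - k*cos(4*x)/4 - sqrt(6)*log(cos(sqrt(2)*x))/2


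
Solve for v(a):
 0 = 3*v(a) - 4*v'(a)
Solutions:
 v(a) = C1*exp(3*a/4)


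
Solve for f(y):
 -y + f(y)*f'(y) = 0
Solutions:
 f(y) = -sqrt(C1 + y^2)
 f(y) = sqrt(C1 + y^2)


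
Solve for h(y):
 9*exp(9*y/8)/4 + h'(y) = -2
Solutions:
 h(y) = C1 - 2*y - 2*exp(9*y/8)


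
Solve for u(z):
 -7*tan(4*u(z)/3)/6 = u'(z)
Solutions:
 u(z) = -3*asin(C1*exp(-14*z/9))/4 + 3*pi/4
 u(z) = 3*asin(C1*exp(-14*z/9))/4


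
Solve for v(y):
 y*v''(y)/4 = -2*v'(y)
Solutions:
 v(y) = C1 + C2/y^7


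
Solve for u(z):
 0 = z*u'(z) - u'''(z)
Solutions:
 u(z) = C1 + Integral(C2*airyai(z) + C3*airybi(z), z)


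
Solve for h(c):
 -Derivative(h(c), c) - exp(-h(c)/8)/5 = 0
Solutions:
 h(c) = 8*log(C1 - c/40)


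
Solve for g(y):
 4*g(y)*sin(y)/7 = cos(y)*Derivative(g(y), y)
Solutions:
 g(y) = C1/cos(y)^(4/7)


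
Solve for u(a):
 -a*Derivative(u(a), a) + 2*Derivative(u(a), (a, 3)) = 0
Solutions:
 u(a) = C1 + Integral(C2*airyai(2^(2/3)*a/2) + C3*airybi(2^(2/3)*a/2), a)


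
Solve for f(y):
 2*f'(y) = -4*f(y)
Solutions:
 f(y) = C1*exp(-2*y)


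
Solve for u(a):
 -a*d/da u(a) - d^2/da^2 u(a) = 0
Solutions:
 u(a) = C1 + C2*erf(sqrt(2)*a/2)


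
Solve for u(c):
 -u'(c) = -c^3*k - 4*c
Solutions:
 u(c) = C1 + c^4*k/4 + 2*c^2


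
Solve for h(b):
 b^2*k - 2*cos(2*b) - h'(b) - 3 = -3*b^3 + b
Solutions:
 h(b) = C1 + 3*b^4/4 + b^3*k/3 - b^2/2 - 3*b - sin(2*b)


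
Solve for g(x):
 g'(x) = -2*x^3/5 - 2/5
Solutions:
 g(x) = C1 - x^4/10 - 2*x/5


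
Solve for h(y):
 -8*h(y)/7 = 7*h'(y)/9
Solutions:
 h(y) = C1*exp(-72*y/49)


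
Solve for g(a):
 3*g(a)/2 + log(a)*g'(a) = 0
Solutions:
 g(a) = C1*exp(-3*li(a)/2)


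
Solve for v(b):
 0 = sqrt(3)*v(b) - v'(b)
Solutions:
 v(b) = C1*exp(sqrt(3)*b)


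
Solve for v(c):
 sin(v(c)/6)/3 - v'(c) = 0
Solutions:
 -c/3 + 3*log(cos(v(c)/6) - 1) - 3*log(cos(v(c)/6) + 1) = C1


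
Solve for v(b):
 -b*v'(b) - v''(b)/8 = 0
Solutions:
 v(b) = C1 + C2*erf(2*b)


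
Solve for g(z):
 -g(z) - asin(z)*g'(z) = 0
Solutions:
 g(z) = C1*exp(-Integral(1/asin(z), z))


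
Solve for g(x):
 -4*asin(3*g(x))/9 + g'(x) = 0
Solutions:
 Integral(1/asin(3*_y), (_y, g(x))) = C1 + 4*x/9


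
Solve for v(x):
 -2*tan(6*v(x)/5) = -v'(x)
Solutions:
 v(x) = -5*asin(C1*exp(12*x/5))/6 + 5*pi/6
 v(x) = 5*asin(C1*exp(12*x/5))/6


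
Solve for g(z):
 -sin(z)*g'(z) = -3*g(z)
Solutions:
 g(z) = C1*(cos(z) - 1)^(3/2)/(cos(z) + 1)^(3/2)


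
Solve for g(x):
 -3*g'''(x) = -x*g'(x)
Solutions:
 g(x) = C1 + Integral(C2*airyai(3^(2/3)*x/3) + C3*airybi(3^(2/3)*x/3), x)


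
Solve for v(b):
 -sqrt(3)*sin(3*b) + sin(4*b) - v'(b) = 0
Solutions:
 v(b) = C1 + sqrt(3)*cos(3*b)/3 - cos(4*b)/4


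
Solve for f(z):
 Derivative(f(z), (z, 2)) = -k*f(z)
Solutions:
 f(z) = C1*exp(-z*sqrt(-k)) + C2*exp(z*sqrt(-k))


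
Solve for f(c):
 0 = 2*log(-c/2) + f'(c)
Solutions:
 f(c) = C1 - 2*c*log(-c) + 2*c*(log(2) + 1)


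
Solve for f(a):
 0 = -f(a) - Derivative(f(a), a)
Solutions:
 f(a) = C1*exp(-a)


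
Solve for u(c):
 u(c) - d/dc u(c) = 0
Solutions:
 u(c) = C1*exp(c)


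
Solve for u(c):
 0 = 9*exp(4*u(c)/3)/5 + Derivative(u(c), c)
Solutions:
 u(c) = 3*log(-(1/(C1 + 36*c))^(1/4)) + 3*log(15)/4
 u(c) = 3*log(1/(C1 + 36*c))/4 + 3*log(15)/4
 u(c) = 3*log(-I*(1/(C1 + 36*c))^(1/4)) + 3*log(15)/4
 u(c) = 3*log(I*(1/(C1 + 36*c))^(1/4)) + 3*log(15)/4


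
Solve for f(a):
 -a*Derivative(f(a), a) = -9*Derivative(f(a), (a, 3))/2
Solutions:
 f(a) = C1 + Integral(C2*airyai(6^(1/3)*a/3) + C3*airybi(6^(1/3)*a/3), a)


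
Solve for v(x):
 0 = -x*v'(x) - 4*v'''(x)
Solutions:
 v(x) = C1 + Integral(C2*airyai(-2^(1/3)*x/2) + C3*airybi(-2^(1/3)*x/2), x)


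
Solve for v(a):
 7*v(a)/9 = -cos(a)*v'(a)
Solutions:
 v(a) = C1*(sin(a) - 1)^(7/18)/(sin(a) + 1)^(7/18)


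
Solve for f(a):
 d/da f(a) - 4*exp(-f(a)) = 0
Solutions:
 f(a) = log(C1 + 4*a)


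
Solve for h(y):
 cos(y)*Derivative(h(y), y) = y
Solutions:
 h(y) = C1 + Integral(y/cos(y), y)


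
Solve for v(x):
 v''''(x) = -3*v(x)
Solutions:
 v(x) = (C1*sin(sqrt(2)*3^(1/4)*x/2) + C2*cos(sqrt(2)*3^(1/4)*x/2))*exp(-sqrt(2)*3^(1/4)*x/2) + (C3*sin(sqrt(2)*3^(1/4)*x/2) + C4*cos(sqrt(2)*3^(1/4)*x/2))*exp(sqrt(2)*3^(1/4)*x/2)


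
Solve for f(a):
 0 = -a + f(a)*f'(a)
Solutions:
 f(a) = -sqrt(C1 + a^2)
 f(a) = sqrt(C1 + a^2)


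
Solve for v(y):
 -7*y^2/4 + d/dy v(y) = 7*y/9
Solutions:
 v(y) = C1 + 7*y^3/12 + 7*y^2/18


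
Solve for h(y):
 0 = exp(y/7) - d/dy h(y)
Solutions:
 h(y) = C1 + 7*exp(y/7)


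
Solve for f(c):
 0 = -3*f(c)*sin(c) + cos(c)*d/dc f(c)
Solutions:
 f(c) = C1/cos(c)^3


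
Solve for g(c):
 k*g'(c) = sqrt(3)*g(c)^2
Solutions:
 g(c) = -k/(C1*k + sqrt(3)*c)


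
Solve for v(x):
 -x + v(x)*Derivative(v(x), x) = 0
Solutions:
 v(x) = -sqrt(C1 + x^2)
 v(x) = sqrt(C1 + x^2)


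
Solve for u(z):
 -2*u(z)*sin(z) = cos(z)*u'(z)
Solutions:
 u(z) = C1*cos(z)^2


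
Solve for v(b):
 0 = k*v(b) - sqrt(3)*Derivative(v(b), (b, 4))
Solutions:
 v(b) = C1*exp(-3^(7/8)*b*k^(1/4)/3) + C2*exp(3^(7/8)*b*k^(1/4)/3) + C3*exp(-3^(7/8)*I*b*k^(1/4)/3) + C4*exp(3^(7/8)*I*b*k^(1/4)/3)


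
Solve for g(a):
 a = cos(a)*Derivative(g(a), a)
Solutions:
 g(a) = C1 + Integral(a/cos(a), a)


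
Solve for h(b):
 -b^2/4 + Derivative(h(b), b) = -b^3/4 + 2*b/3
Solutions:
 h(b) = C1 - b^4/16 + b^3/12 + b^2/3


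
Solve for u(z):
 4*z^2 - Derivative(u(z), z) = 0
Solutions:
 u(z) = C1 + 4*z^3/3


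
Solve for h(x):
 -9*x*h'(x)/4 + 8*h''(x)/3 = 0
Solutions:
 h(x) = C1 + C2*erfi(3*sqrt(3)*x/8)


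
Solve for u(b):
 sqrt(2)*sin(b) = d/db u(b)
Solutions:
 u(b) = C1 - sqrt(2)*cos(b)


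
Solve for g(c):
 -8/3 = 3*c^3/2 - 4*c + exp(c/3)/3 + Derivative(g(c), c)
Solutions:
 g(c) = C1 - 3*c^4/8 + 2*c^2 - 8*c/3 - exp(c)^(1/3)


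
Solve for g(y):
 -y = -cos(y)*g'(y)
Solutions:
 g(y) = C1 + Integral(y/cos(y), y)


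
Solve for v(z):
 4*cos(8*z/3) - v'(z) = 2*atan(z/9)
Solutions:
 v(z) = C1 - 2*z*atan(z/9) + 9*log(z^2 + 81) + 3*sin(8*z/3)/2


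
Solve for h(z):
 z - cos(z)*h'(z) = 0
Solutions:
 h(z) = C1 + Integral(z/cos(z), z)


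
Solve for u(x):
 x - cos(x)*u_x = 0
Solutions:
 u(x) = C1 + Integral(x/cos(x), x)


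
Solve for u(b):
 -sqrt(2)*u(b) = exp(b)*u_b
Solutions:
 u(b) = C1*exp(sqrt(2)*exp(-b))


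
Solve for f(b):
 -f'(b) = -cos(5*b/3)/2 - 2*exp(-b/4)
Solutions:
 f(b) = C1 + 3*sin(5*b/3)/10 - 8*exp(-b/4)


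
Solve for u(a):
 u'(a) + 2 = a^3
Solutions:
 u(a) = C1 + a^4/4 - 2*a


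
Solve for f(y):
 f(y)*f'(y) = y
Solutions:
 f(y) = -sqrt(C1 + y^2)
 f(y) = sqrt(C1 + y^2)


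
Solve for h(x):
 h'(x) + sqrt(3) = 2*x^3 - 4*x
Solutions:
 h(x) = C1 + x^4/2 - 2*x^2 - sqrt(3)*x


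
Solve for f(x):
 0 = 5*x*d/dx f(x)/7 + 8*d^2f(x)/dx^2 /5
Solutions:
 f(x) = C1 + C2*erf(5*sqrt(7)*x/28)


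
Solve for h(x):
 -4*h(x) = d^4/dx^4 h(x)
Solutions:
 h(x) = (C1*sin(x) + C2*cos(x))*exp(-x) + (C3*sin(x) + C4*cos(x))*exp(x)


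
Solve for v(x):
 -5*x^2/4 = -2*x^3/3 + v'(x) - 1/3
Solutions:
 v(x) = C1 + x^4/6 - 5*x^3/12 + x/3


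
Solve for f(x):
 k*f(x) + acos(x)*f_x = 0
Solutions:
 f(x) = C1*exp(-k*Integral(1/acos(x), x))


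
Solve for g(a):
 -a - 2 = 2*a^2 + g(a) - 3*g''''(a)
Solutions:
 g(a) = C1*exp(-3^(3/4)*a/3) + C2*exp(3^(3/4)*a/3) + C3*sin(3^(3/4)*a/3) + C4*cos(3^(3/4)*a/3) - 2*a^2 - a - 2


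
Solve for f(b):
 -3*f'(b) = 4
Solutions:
 f(b) = C1 - 4*b/3


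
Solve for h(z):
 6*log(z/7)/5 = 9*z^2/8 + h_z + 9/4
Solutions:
 h(z) = C1 - 3*z^3/8 + 6*z*log(z)/5 - 69*z/20 - 6*z*log(7)/5


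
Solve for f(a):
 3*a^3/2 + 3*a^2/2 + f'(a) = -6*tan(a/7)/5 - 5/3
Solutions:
 f(a) = C1 - 3*a^4/8 - a^3/2 - 5*a/3 + 42*log(cos(a/7))/5


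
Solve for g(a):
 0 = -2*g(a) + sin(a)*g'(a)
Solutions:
 g(a) = C1*(cos(a) - 1)/(cos(a) + 1)


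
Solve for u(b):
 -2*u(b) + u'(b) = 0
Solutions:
 u(b) = C1*exp(2*b)


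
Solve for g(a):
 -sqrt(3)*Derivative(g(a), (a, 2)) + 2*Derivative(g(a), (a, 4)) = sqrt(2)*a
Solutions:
 g(a) = C1 + C2*a + C3*exp(-sqrt(2)*3^(1/4)*a/2) + C4*exp(sqrt(2)*3^(1/4)*a/2) - sqrt(6)*a^3/18


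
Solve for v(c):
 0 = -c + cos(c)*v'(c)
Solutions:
 v(c) = C1 + Integral(c/cos(c), c)


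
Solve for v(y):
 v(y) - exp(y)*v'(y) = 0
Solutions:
 v(y) = C1*exp(-exp(-y))


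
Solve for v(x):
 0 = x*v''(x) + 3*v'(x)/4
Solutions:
 v(x) = C1 + C2*x^(1/4)


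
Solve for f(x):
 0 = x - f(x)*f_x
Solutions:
 f(x) = -sqrt(C1 + x^2)
 f(x) = sqrt(C1 + x^2)


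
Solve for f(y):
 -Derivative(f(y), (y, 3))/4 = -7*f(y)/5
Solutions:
 f(y) = C3*exp(28^(1/3)*5^(2/3)*y/5) + (C1*sin(28^(1/3)*sqrt(3)*5^(2/3)*y/10) + C2*cos(28^(1/3)*sqrt(3)*5^(2/3)*y/10))*exp(-28^(1/3)*5^(2/3)*y/10)


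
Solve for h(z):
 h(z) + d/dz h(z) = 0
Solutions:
 h(z) = C1*exp(-z)


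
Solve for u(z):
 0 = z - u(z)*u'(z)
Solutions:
 u(z) = -sqrt(C1 + z^2)
 u(z) = sqrt(C1 + z^2)


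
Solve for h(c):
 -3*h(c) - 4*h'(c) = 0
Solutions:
 h(c) = C1*exp(-3*c/4)


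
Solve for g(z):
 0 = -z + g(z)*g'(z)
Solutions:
 g(z) = -sqrt(C1 + z^2)
 g(z) = sqrt(C1 + z^2)


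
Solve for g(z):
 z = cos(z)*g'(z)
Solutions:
 g(z) = C1 + Integral(z/cos(z), z)


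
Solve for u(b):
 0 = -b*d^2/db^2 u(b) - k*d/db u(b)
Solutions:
 u(b) = C1 + b^(1 - re(k))*(C2*sin(log(b)*Abs(im(k))) + C3*cos(log(b)*im(k)))


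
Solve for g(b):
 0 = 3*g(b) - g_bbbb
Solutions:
 g(b) = C1*exp(-3^(1/4)*b) + C2*exp(3^(1/4)*b) + C3*sin(3^(1/4)*b) + C4*cos(3^(1/4)*b)


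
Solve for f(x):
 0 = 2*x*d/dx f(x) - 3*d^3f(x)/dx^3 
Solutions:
 f(x) = C1 + Integral(C2*airyai(2^(1/3)*3^(2/3)*x/3) + C3*airybi(2^(1/3)*3^(2/3)*x/3), x)


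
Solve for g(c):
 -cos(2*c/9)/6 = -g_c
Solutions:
 g(c) = C1 + 3*sin(2*c/9)/4


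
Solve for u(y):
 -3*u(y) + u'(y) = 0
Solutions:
 u(y) = C1*exp(3*y)


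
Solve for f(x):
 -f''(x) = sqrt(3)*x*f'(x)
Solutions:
 f(x) = C1 + C2*erf(sqrt(2)*3^(1/4)*x/2)


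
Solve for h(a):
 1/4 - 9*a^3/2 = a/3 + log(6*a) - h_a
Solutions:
 h(a) = C1 + 9*a^4/8 + a^2/6 + a*log(a) - 5*a/4 + a*log(6)


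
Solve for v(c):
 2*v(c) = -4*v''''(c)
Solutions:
 v(c) = (C1*sin(2^(1/4)*c/2) + C2*cos(2^(1/4)*c/2))*exp(-2^(1/4)*c/2) + (C3*sin(2^(1/4)*c/2) + C4*cos(2^(1/4)*c/2))*exp(2^(1/4)*c/2)


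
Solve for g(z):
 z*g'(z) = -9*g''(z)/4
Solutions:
 g(z) = C1 + C2*erf(sqrt(2)*z/3)


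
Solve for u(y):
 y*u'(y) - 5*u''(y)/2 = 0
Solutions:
 u(y) = C1 + C2*erfi(sqrt(5)*y/5)


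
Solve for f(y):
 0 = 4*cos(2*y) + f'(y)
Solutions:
 f(y) = C1 - 2*sin(2*y)


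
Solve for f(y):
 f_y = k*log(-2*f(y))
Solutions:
 Integral(1/(log(-_y) + log(2)), (_y, f(y))) = C1 + k*y


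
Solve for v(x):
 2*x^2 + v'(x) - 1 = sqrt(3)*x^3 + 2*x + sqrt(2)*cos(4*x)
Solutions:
 v(x) = C1 + sqrt(3)*x^4/4 - 2*x^3/3 + x^2 + x + sqrt(2)*sin(4*x)/4


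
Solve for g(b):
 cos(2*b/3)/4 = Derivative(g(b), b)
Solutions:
 g(b) = C1 + 3*sin(2*b/3)/8


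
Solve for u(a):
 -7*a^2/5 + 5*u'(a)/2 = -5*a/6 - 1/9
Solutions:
 u(a) = C1 + 14*a^3/75 - a^2/6 - 2*a/45


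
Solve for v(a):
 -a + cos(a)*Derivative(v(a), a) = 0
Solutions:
 v(a) = C1 + Integral(a/cos(a), a)


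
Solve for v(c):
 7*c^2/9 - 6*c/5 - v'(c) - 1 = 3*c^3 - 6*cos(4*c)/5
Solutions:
 v(c) = C1 - 3*c^4/4 + 7*c^3/27 - 3*c^2/5 - c + 3*sin(4*c)/10


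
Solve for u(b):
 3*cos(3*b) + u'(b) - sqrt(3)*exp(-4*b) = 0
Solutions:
 u(b) = C1 - sin(3*b) - sqrt(3)*exp(-4*b)/4


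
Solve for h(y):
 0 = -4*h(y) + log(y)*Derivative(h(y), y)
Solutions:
 h(y) = C1*exp(4*li(y))


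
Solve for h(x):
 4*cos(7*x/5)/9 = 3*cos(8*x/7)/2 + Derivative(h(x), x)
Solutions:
 h(x) = C1 - 21*sin(8*x/7)/16 + 20*sin(7*x/5)/63


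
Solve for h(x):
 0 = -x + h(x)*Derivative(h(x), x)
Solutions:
 h(x) = -sqrt(C1 + x^2)
 h(x) = sqrt(C1 + x^2)


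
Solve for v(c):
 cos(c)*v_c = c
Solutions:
 v(c) = C1 + Integral(c/cos(c), c)


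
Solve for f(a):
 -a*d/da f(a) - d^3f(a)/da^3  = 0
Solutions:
 f(a) = C1 + Integral(C2*airyai(-a) + C3*airybi(-a), a)


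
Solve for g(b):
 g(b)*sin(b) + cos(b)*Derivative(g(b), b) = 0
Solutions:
 g(b) = C1*cos(b)


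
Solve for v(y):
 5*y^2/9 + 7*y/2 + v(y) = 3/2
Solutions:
 v(y) = -5*y^2/9 - 7*y/2 + 3/2


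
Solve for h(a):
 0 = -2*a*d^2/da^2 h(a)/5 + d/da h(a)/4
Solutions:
 h(a) = C1 + C2*a^(13/8)


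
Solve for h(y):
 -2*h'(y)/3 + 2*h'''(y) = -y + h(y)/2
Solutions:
 h(y) = C1*exp(-y*(4/(sqrt(665) + 27)^(1/3) + (sqrt(665) + 27)^(1/3))/12)*sin(sqrt(3)*y*(-(sqrt(665) + 27)^(1/3) + 4/(sqrt(665) + 27)^(1/3))/12) + C2*exp(-y*(4/(sqrt(665) + 27)^(1/3) + (sqrt(665) + 27)^(1/3))/12)*cos(sqrt(3)*y*(-(sqrt(665) + 27)^(1/3) + 4/(sqrt(665) + 27)^(1/3))/12) + C3*exp(y*(4/(sqrt(665) + 27)^(1/3) + (sqrt(665) + 27)^(1/3))/6) + 2*y - 8/3


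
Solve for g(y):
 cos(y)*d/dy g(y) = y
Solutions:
 g(y) = C1 + Integral(y/cos(y), y)


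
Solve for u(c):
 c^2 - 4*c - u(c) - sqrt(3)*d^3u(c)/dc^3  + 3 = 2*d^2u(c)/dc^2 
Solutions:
 u(c) = C1*exp(c*(-8*sqrt(3) + 8*18^(1/3)/(9*sqrt(339) + 97*sqrt(3))^(1/3) + 12^(1/3)*(9*sqrt(339) + 97*sqrt(3))^(1/3))/36)*sin(2^(1/3)*3^(1/6)*c*(-2^(1/3)*3^(2/3)*(9*sqrt(339) + 97*sqrt(3))^(1/3) + 24/(9*sqrt(339) + 97*sqrt(3))^(1/3))/36) + C2*exp(c*(-8*sqrt(3) + 8*18^(1/3)/(9*sqrt(339) + 97*sqrt(3))^(1/3) + 12^(1/3)*(9*sqrt(339) + 97*sqrt(3))^(1/3))/36)*cos(2^(1/3)*3^(1/6)*c*(-2^(1/3)*3^(2/3)*(9*sqrt(339) + 97*sqrt(3))^(1/3) + 24/(9*sqrt(339) + 97*sqrt(3))^(1/3))/36) + C3*exp(-c*(8*18^(1/3)/(9*sqrt(339) + 97*sqrt(3))^(1/3) + 4*sqrt(3) + 12^(1/3)*(9*sqrt(339) + 97*sqrt(3))^(1/3))/18) + c^2 - 4*c - 1


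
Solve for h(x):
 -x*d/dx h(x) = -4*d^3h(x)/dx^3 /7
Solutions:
 h(x) = C1 + Integral(C2*airyai(14^(1/3)*x/2) + C3*airybi(14^(1/3)*x/2), x)


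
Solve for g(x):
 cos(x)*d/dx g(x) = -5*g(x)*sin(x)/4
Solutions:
 g(x) = C1*cos(x)^(5/4)


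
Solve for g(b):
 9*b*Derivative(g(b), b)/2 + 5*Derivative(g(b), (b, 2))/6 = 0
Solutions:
 g(b) = C1 + C2*erf(3*sqrt(30)*b/10)


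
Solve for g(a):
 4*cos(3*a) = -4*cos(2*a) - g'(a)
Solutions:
 g(a) = C1 - 2*sin(2*a) - 4*sin(3*a)/3


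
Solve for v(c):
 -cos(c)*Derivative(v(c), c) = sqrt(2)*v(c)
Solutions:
 v(c) = C1*(sin(c) - 1)^(sqrt(2)/2)/(sin(c) + 1)^(sqrt(2)/2)


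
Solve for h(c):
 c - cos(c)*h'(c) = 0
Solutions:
 h(c) = C1 + Integral(c/cos(c), c)


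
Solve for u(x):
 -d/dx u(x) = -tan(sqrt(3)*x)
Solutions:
 u(x) = C1 - sqrt(3)*log(cos(sqrt(3)*x))/3


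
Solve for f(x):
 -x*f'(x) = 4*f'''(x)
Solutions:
 f(x) = C1 + Integral(C2*airyai(-2^(1/3)*x/2) + C3*airybi(-2^(1/3)*x/2), x)


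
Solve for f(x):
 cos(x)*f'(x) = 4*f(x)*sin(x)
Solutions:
 f(x) = C1/cos(x)^4


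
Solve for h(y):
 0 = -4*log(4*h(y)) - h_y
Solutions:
 Integral(1/(log(_y) + 2*log(2)), (_y, h(y)))/4 = C1 - y


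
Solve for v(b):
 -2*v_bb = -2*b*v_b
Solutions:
 v(b) = C1 + C2*erfi(sqrt(2)*b/2)


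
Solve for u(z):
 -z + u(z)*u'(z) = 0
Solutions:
 u(z) = -sqrt(C1 + z^2)
 u(z) = sqrt(C1 + z^2)


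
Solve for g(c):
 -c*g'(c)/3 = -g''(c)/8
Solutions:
 g(c) = C1 + C2*erfi(2*sqrt(3)*c/3)


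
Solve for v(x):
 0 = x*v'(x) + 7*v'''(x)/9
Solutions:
 v(x) = C1 + Integral(C2*airyai(-21^(2/3)*x/7) + C3*airybi(-21^(2/3)*x/7), x)


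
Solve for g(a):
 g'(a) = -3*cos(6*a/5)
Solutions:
 g(a) = C1 - 5*sin(6*a/5)/2


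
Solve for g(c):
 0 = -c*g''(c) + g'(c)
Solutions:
 g(c) = C1 + C2*c^2


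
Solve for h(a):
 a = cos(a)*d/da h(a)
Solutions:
 h(a) = C1 + Integral(a/cos(a), a)


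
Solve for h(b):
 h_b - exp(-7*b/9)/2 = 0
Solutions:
 h(b) = C1 - 9*exp(-7*b/9)/14


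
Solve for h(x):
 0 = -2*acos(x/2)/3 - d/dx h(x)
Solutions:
 h(x) = C1 - 2*x*acos(x/2)/3 + 2*sqrt(4 - x^2)/3


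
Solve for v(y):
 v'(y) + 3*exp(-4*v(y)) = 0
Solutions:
 v(y) = log(-I*(C1 - 12*y)^(1/4))
 v(y) = log(I*(C1 - 12*y)^(1/4))
 v(y) = log(-(C1 - 12*y)^(1/4))
 v(y) = log(C1 - 12*y)/4


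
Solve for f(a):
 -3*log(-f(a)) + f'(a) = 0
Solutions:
 -li(-f(a)) = C1 + 3*a


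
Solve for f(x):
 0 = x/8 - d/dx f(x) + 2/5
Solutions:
 f(x) = C1 + x^2/16 + 2*x/5


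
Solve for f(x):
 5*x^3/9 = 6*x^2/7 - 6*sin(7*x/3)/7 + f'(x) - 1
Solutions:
 f(x) = C1 + 5*x^4/36 - 2*x^3/7 + x - 18*cos(7*x/3)/49


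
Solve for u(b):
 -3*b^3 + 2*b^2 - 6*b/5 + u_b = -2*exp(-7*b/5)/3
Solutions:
 u(b) = C1 + 3*b^4/4 - 2*b^3/3 + 3*b^2/5 + 10*exp(-7*b/5)/21


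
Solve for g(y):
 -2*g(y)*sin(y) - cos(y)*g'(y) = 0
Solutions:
 g(y) = C1*cos(y)^2


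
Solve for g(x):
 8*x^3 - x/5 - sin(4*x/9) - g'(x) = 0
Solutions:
 g(x) = C1 + 2*x^4 - x^2/10 + 9*cos(4*x/9)/4


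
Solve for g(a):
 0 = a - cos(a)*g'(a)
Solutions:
 g(a) = C1 + Integral(a/cos(a), a)


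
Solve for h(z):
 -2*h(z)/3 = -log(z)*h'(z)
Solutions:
 h(z) = C1*exp(2*li(z)/3)


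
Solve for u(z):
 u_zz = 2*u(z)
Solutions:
 u(z) = C1*exp(-sqrt(2)*z) + C2*exp(sqrt(2)*z)


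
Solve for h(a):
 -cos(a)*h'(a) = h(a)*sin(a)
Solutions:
 h(a) = C1*cos(a)


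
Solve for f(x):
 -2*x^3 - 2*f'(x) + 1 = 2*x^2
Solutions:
 f(x) = C1 - x^4/4 - x^3/3 + x/2


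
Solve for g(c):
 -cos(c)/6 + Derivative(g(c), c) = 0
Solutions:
 g(c) = C1 + sin(c)/6


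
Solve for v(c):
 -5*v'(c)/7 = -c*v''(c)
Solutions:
 v(c) = C1 + C2*c^(12/7)


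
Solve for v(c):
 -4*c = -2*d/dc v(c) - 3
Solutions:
 v(c) = C1 + c^2 - 3*c/2


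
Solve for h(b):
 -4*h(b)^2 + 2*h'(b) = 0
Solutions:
 h(b) = -1/(C1 + 2*b)


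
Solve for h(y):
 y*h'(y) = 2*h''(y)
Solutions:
 h(y) = C1 + C2*erfi(y/2)


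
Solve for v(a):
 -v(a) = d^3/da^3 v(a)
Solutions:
 v(a) = C3*exp(-a) + (C1*sin(sqrt(3)*a/2) + C2*cos(sqrt(3)*a/2))*exp(a/2)


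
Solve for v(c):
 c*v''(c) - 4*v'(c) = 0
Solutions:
 v(c) = C1 + C2*c^5


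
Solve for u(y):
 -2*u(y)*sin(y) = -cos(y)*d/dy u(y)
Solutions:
 u(y) = C1/cos(y)^2


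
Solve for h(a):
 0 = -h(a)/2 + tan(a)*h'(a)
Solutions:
 h(a) = C1*sqrt(sin(a))


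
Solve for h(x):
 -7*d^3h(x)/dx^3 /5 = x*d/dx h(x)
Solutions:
 h(x) = C1 + Integral(C2*airyai(-5^(1/3)*7^(2/3)*x/7) + C3*airybi(-5^(1/3)*7^(2/3)*x/7), x)


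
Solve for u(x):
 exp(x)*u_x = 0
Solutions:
 u(x) = C1


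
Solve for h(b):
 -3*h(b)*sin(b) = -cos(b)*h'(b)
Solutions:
 h(b) = C1/cos(b)^3


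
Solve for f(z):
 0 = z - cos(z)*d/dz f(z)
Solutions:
 f(z) = C1 + Integral(z/cos(z), z)


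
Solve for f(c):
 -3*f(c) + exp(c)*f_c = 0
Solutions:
 f(c) = C1*exp(-3*exp(-c))


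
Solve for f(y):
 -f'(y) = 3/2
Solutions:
 f(y) = C1 - 3*y/2


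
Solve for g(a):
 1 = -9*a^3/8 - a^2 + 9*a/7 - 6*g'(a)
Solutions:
 g(a) = C1 - 3*a^4/64 - a^3/18 + 3*a^2/28 - a/6


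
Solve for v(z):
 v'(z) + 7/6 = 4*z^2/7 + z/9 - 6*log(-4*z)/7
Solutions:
 v(z) = C1 + 4*z^3/21 + z^2/18 - 6*z*log(-z)/7 + z*(-72*log(2) - 13)/42


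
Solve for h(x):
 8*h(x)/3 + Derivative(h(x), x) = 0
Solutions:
 h(x) = C1*exp(-8*x/3)


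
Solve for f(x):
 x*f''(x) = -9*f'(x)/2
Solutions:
 f(x) = C1 + C2/x^(7/2)


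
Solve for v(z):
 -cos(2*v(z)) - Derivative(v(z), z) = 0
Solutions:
 v(z) = -asin((C1 + exp(4*z))/(C1 - exp(4*z)))/2 + pi/2
 v(z) = asin((C1 + exp(4*z))/(C1 - exp(4*z)))/2


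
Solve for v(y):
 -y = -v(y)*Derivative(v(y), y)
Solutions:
 v(y) = -sqrt(C1 + y^2)
 v(y) = sqrt(C1 + y^2)


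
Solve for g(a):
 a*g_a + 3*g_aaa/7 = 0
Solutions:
 g(a) = C1 + Integral(C2*airyai(-3^(2/3)*7^(1/3)*a/3) + C3*airybi(-3^(2/3)*7^(1/3)*a/3), a)


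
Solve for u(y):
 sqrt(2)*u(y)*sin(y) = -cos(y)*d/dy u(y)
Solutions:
 u(y) = C1*cos(y)^(sqrt(2))


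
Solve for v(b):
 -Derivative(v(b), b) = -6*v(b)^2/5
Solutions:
 v(b) = -5/(C1 + 6*b)


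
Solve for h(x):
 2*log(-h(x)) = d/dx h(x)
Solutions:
 -li(-h(x)) = C1 + 2*x


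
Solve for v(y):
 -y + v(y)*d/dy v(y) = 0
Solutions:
 v(y) = -sqrt(C1 + y^2)
 v(y) = sqrt(C1 + y^2)


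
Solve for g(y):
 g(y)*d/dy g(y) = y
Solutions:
 g(y) = -sqrt(C1 + y^2)
 g(y) = sqrt(C1 + y^2)


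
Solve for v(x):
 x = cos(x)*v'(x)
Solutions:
 v(x) = C1 + Integral(x/cos(x), x)


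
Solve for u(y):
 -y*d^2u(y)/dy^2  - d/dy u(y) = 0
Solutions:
 u(y) = C1 + C2*log(y)


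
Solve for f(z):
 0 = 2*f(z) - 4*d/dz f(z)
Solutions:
 f(z) = C1*exp(z/2)


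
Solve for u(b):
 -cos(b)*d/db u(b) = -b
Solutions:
 u(b) = C1 + Integral(b/cos(b), b)


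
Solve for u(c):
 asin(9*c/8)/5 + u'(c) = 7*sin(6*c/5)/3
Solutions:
 u(c) = C1 - c*asin(9*c/8)/5 - sqrt(64 - 81*c^2)/45 - 35*cos(6*c/5)/18


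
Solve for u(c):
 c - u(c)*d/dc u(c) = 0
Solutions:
 u(c) = -sqrt(C1 + c^2)
 u(c) = sqrt(C1 + c^2)


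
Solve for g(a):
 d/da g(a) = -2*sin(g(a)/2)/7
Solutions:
 2*a/7 + log(cos(g(a)/2) - 1) - log(cos(g(a)/2) + 1) = C1


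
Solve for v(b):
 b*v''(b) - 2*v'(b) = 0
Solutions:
 v(b) = C1 + C2*b^3


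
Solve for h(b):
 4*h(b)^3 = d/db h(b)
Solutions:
 h(b) = -sqrt(2)*sqrt(-1/(C1 + 4*b))/2
 h(b) = sqrt(2)*sqrt(-1/(C1 + 4*b))/2


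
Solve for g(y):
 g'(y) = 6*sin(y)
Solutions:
 g(y) = C1 - 6*cos(y)


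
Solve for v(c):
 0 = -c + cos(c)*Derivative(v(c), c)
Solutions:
 v(c) = C1 + Integral(c/cos(c), c)


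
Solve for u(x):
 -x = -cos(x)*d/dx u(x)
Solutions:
 u(x) = C1 + Integral(x/cos(x), x)


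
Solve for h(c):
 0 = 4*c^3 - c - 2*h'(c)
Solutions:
 h(c) = C1 + c^4/2 - c^2/4


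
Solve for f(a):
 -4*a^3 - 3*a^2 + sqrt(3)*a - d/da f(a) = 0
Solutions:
 f(a) = C1 - a^4 - a^3 + sqrt(3)*a^2/2


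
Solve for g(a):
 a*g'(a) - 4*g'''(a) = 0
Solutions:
 g(a) = C1 + Integral(C2*airyai(2^(1/3)*a/2) + C3*airybi(2^(1/3)*a/2), a)


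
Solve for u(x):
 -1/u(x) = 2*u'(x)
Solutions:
 u(x) = -sqrt(C1 - x)
 u(x) = sqrt(C1 - x)


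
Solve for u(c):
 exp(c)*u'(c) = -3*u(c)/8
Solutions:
 u(c) = C1*exp(3*exp(-c)/8)


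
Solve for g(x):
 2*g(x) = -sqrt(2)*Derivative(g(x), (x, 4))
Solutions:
 g(x) = (C1*sin(2^(5/8)*x/2) + C2*cos(2^(5/8)*x/2))*exp(-2^(5/8)*x/2) + (C3*sin(2^(5/8)*x/2) + C4*cos(2^(5/8)*x/2))*exp(2^(5/8)*x/2)


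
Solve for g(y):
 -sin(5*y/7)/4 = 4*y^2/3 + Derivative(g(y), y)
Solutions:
 g(y) = C1 - 4*y^3/9 + 7*cos(5*y/7)/20


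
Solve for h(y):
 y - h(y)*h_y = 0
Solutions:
 h(y) = -sqrt(C1 + y^2)
 h(y) = sqrt(C1 + y^2)


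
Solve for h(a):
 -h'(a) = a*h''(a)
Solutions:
 h(a) = C1 + C2*log(a)


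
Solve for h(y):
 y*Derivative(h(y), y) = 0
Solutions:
 h(y) = C1


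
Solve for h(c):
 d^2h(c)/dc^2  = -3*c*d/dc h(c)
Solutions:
 h(c) = C1 + C2*erf(sqrt(6)*c/2)


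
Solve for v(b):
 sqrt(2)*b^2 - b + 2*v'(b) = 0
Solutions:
 v(b) = C1 - sqrt(2)*b^3/6 + b^2/4
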